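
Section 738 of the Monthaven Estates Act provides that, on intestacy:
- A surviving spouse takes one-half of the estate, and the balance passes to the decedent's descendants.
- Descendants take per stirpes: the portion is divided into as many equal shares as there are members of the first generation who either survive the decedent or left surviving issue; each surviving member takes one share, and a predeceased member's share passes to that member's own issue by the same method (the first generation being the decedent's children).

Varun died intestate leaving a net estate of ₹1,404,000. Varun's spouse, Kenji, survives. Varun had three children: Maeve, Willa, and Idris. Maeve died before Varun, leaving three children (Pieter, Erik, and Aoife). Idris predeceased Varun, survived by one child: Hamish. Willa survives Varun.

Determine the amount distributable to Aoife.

Aoife receives ₹78,000.

Kenji takes one-half of ₹1,404,000 = ₹702,000. The remaining ₹702,000 passes to the descendants.
The descendants' portion (₹702,000) is divided into 3 shares of ₹234,000: Willa takes ₹234,000; Maeve's ₹234,000 share passes to Maeve's issue; Idris's ₹234,000 share passes to Idris's issue.
Maeve's share (₹234,000) is divided into 3 shares of ₹78,000: Pieter, Erik, and Aoife each take ₹78,000.
Idris's share (₹234,000) passes entirely to Hamish.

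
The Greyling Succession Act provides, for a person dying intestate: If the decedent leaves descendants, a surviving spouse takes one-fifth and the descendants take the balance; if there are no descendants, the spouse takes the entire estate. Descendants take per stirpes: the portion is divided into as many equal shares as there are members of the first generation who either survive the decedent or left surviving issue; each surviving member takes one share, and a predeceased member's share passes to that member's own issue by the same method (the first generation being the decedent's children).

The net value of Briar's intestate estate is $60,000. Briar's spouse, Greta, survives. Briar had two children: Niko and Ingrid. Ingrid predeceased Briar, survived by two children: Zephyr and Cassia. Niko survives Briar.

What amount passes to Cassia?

Greta takes one-fifth of $60,000 = $12,000. The remaining $48,000 passes to the descendants.
The descendants' portion ($48,000) is divided into 2 shares of $24,000: Niko takes $24,000; Ingrid's $24,000 share passes to Ingrid's issue.
Ingrid's share ($24,000) is divided into 2 shares of $12,000: Zephyr and Cassia each take $12,000.

Cassia receives $12,000.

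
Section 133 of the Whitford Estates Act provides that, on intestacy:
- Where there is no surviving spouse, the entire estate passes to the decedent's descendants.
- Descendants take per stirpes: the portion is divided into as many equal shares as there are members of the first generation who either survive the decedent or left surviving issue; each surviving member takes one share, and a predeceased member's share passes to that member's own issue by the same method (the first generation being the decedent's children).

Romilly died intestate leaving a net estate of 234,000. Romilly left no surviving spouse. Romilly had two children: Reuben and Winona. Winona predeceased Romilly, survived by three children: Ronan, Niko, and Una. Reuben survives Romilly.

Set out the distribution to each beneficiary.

Reuben: 117,000; Ronan: 39,000; Niko: 39,000; Una: 39,000

The entire 234,000 passes to the descendants.
That amount (234,000) is divided into 2 shares of 117,000: Reuben takes 117,000; Winona's 117,000 share passes to Winona's issue.
Winona's share (117,000) is divided into 3 shares of 39,000: Ronan, Niko, and Una each take 39,000.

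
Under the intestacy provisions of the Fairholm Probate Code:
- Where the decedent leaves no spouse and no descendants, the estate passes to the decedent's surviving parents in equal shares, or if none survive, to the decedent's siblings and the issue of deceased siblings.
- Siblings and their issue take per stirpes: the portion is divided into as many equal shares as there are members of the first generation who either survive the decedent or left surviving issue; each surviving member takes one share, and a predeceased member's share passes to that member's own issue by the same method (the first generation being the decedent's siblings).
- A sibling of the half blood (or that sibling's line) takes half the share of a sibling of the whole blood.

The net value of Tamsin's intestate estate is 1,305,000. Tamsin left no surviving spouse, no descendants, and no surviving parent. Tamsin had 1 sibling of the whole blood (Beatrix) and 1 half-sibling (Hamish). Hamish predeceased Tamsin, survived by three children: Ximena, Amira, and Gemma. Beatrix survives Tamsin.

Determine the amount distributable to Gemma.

Gemma receives 145,000.

The entire 1,305,000 passes to the siblings and their issue.
Counting each half-blood sibling's line as half a unit, there are 3/2 units in 1,305,000, so one unit is 870,000. Whole-blood lines (Beatrix) take 870,000 each; half-blood lines (Hamish) take 435,000 each.
Hamish's share (435,000) is divided into 3 shares of 145,000: Ximena, Amira, and Gemma each take 145,000.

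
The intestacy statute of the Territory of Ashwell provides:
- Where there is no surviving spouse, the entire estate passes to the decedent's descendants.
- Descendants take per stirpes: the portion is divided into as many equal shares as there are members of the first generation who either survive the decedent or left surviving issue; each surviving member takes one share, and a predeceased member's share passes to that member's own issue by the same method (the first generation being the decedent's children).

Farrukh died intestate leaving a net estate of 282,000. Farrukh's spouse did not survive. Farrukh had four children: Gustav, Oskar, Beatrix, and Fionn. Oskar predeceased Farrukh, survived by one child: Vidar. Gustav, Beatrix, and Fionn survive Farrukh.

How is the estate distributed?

Gustav: 70,500; Vidar: 70,500; Beatrix: 70,500; Fionn: 70,500

The entire 282,000 passes to the descendants.
That amount (282,000) is divided into 4 shares of 70,500: Gustav, Beatrix, and Fionn each take 70,500; Oskar's 70,500 share passes to Oskar's issue.
Oskar's share (70,500) passes entirely to Vidar.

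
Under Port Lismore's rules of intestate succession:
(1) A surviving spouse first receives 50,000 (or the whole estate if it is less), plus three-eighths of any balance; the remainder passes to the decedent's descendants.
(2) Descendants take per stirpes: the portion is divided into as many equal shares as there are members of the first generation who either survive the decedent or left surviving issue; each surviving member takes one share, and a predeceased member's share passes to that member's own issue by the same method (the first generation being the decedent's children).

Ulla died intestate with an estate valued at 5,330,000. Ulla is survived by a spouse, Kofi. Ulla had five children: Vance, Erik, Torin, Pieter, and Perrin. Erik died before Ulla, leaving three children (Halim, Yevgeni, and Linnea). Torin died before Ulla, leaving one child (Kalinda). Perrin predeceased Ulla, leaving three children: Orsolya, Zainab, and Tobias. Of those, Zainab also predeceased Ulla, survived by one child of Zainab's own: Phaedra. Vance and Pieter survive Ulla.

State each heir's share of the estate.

Kofi first takes 50,000, leaving a balance of 5,280,000. Kofi then takes three-eighths of the balance (1,980,000), for a total of 2,030,000. The remaining 3,300,000 passes to the descendants.
The descendants' portion (3,300,000) is divided into 5 shares of 660,000: Vance and Pieter each take 660,000; Erik's 660,000 share passes to Erik's issue; Torin's 660,000 share passes to Torin's issue; Perrin's 660,000 share passes to Perrin's issue.
Erik's share (660,000) is divided into 3 shares of 220,000: Halim, Yevgeni, and Linnea each take 220,000.
Torin's share (660,000) passes entirely to Kalinda.
Perrin's share (660,000) is divided into 3 shares of 220,000: Orsolya and Tobias each take 220,000; Zainab's 220,000 share passes to Zainab's issue.
Zainab's share (220,000) passes entirely to Phaedra.

Kofi: 2,030,000; Vance: 660,000; Halim: 220,000; Yevgeni: 220,000; Linnea: 220,000; Kalinda: 660,000; Pieter: 660,000; Orsolya: 220,000; Phaedra: 220,000; Tobias: 220,000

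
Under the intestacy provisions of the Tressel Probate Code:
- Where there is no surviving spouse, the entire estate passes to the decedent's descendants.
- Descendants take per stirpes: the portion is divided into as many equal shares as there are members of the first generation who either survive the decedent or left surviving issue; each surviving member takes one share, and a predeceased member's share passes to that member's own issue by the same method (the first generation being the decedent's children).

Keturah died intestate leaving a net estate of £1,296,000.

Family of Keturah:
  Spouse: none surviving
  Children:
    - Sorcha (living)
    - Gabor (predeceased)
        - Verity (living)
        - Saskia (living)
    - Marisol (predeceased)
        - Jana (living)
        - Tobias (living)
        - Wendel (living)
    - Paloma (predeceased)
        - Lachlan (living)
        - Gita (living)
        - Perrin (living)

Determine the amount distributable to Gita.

Gita receives £108,000.

The entire £1,296,000 passes to the descendants.
That amount (£1,296,000) is divided into 4 shares of £324,000: Sorcha takes £324,000; Gabor's £324,000 share passes to Gabor's issue; Marisol's £324,000 share passes to Marisol's issue; Paloma's £324,000 share passes to Paloma's issue.
Gabor's share (£324,000) is divided into 2 shares of £162,000: Verity and Saskia each take £162,000.
Marisol's share (£324,000) is divided into 3 shares of £108,000: Jana, Tobias, and Wendel each take £108,000.
Paloma's share (£324,000) is divided into 3 shares of £108,000: Lachlan, Gita, and Perrin each take £108,000.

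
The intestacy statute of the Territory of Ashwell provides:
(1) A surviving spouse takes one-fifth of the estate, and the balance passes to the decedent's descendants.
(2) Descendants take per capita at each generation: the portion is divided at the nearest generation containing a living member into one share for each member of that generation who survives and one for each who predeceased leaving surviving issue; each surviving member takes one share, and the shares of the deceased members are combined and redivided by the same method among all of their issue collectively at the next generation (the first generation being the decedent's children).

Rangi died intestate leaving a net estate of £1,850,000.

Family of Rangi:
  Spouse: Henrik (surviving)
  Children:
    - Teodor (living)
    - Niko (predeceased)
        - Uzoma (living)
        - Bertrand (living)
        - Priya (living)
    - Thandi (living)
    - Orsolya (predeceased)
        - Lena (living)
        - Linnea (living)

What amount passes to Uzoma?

Uzoma receives £148,000.

Henrik takes one-fifth of £1,850,000 = £370,000. The remaining £1,480,000 passes to the descendants.
The descendants' portion (£1,480,000) is divided at the children's generation into 4 shares of £370,000. Teodor and Thandi each take £370,000. The 2 shares of the deceased (Niko and Orsolya) are combined into a pool of £740,000.
That pool (£740,000) is divided at the grandchildren's generation equally among Uzoma, Bertrand, Priya, Lena, and Linnea: £148,000 each.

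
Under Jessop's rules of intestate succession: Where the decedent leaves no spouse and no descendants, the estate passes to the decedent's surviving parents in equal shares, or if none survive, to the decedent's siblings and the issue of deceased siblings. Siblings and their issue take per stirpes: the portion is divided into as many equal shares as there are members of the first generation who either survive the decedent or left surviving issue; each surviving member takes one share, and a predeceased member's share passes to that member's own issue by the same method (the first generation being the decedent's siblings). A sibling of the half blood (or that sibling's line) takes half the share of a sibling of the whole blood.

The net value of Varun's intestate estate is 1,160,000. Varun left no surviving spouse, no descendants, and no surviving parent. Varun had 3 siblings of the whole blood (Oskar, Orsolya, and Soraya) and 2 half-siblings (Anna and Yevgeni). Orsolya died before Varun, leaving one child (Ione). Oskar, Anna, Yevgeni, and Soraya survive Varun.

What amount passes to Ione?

Ione receives 290,000.

The entire 1,160,000 passes to the siblings and their issue.
Counting each half-blood sibling's line as half a unit, there are 4 units in 1,160,000, so one unit is 290,000. Whole-blood lines (Oskar, Orsolya, and Soraya) take 290,000 each; half-blood lines (Anna and Yevgeni) take 145,000 each.
Orsolya's share (290,000) passes entirely to Ione.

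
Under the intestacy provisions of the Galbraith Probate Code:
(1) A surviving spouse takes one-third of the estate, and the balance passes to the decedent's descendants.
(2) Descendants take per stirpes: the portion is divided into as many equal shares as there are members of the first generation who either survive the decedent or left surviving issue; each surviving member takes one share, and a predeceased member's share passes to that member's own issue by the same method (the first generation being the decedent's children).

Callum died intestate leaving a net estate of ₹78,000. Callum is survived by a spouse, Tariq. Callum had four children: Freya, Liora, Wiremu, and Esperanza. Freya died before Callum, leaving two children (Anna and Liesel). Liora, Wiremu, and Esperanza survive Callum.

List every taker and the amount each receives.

Tariq takes one-third of ₹78,000 = ₹26,000. The remaining ₹52,000 passes to the descendants.
The descendants' portion (₹52,000) is divided into 4 shares of ₹13,000: Liora, Wiremu, and Esperanza each take ₹13,000; Freya's ₹13,000 share passes to Freya's issue.
Freya's share (₹13,000) is divided into 2 shares of ₹6,500: Anna and Liesel each take ₹6,500.

Tariq: ₹26,000; Anna: ₹6,500; Liesel: ₹6,500; Liora: ₹13,000; Wiremu: ₹13,000; Esperanza: ₹13,000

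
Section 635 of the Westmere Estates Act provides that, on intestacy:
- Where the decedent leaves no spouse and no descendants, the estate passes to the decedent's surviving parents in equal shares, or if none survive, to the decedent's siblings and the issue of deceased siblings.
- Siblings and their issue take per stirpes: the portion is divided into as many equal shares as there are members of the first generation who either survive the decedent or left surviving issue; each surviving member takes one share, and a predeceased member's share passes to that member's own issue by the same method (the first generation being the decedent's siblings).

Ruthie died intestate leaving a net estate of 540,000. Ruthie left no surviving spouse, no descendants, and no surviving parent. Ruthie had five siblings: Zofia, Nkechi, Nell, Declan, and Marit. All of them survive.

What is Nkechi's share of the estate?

Nkechi receives 108,000.

The entire 540,000 passes to the siblings and their issue.
That amount (540,000) is divided into 5 shares of 108,000: Zofia, Nkechi, Nell, Declan, and Marit each take 108,000.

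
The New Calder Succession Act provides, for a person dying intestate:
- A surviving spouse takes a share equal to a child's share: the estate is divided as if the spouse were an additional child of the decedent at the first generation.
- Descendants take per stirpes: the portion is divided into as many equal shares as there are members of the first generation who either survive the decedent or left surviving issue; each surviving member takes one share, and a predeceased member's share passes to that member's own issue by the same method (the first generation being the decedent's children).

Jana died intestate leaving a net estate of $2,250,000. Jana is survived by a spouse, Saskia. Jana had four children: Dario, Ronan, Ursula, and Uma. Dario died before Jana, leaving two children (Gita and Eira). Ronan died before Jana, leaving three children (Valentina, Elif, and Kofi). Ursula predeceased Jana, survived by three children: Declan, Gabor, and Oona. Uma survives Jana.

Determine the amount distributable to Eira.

Eira receives $225,000.

The spouse counts as an additional share at the children's level, so there are 5 primary shares of $450,000. Saskia takes one such share ($450,000).
The children's combined portion ($1,800,000) is divided into 4 shares of $450,000: Uma takes $450,000; Dario's $450,000 share passes to Dario's issue; Ronan's $450,000 share passes to Ronan's issue; Ursula's $450,000 share passes to Ursula's issue.
Dario's share ($450,000) is divided into 2 shares of $225,000: Gita and Eira each take $225,000.
Ronan's share ($450,000) is divided into 3 shares of $150,000: Valentina, Elif, and Kofi each take $150,000.
Ursula's share ($450,000) is divided into 3 shares of $150,000: Declan, Gabor, and Oona each take $150,000.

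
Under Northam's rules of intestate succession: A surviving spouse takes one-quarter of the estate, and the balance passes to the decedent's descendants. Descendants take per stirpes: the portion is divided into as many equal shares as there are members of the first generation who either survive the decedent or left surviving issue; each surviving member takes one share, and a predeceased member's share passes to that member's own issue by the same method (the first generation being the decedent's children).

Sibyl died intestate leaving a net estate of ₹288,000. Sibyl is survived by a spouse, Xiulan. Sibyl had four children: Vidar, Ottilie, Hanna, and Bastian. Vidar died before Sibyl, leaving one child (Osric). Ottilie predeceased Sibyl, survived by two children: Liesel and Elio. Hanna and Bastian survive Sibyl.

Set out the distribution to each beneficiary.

Xiulan: ₹72,000; Osric: ₹54,000; Liesel: ₹27,000; Elio: ₹27,000; Hanna: ₹54,000; Bastian: ₹54,000

Xiulan takes one-quarter of ₹288,000 = ₹72,000. The remaining ₹216,000 passes to the descendants.
The descendants' portion (₹216,000) is divided into 4 shares of ₹54,000: Hanna and Bastian each take ₹54,000; Vidar's ₹54,000 share passes to Vidar's issue; Ottilie's ₹54,000 share passes to Ottilie's issue.
Vidar's share (₹54,000) passes entirely to Osric.
Ottilie's share (₹54,000) is divided into 2 shares of ₹27,000: Liesel and Elio each take ₹27,000.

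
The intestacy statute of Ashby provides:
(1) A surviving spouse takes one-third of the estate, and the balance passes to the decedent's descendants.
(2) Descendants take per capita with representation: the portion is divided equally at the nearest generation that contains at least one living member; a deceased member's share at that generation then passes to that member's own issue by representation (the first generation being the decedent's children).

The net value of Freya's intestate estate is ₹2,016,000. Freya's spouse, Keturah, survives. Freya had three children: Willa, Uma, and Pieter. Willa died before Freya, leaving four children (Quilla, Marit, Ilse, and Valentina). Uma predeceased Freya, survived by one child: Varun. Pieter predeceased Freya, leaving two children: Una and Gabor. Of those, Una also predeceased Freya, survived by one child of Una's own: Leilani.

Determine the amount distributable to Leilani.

Keturah takes one-third of ₹2,016,000 = ₹672,000. The remaining ₹1,344,000 passes to the descendants.
No child survives, so the initial division is made at the grandchildren's generation.
The descendants' portion (₹1,344,000) is divided into 7 shares of ₹192,000: Quilla, Marit, Ilse, Valentina, Varun, and Gabor each take ₹192,000; Una's ₹192,000 share passes to Una's issue.
Una's share (₹192,000) passes entirely to Leilani.

Leilani receives ₹192,000.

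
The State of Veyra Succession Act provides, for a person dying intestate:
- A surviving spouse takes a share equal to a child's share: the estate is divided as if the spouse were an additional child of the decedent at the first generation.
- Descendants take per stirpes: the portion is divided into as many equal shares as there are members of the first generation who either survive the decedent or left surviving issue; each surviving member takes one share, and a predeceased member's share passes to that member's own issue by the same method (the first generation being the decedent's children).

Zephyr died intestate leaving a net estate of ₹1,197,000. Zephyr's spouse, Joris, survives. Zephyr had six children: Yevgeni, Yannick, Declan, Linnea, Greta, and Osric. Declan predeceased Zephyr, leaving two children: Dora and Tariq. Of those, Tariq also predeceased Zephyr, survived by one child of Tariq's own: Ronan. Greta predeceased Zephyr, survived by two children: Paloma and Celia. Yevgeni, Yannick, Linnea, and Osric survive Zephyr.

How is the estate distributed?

Joris: ₹171,000; Yevgeni: ₹171,000; Yannick: ₹171,000; Dora: ₹85,500; Ronan: ₹85,500; Linnea: ₹171,000; Paloma: ₹85,500; Celia: ₹85,500; Osric: ₹171,000

The spouse counts as an additional share at the children's level, so there are 7 primary shares of ₹171,000. Joris takes one such share (₹171,000).
The children's combined portion (₹1,026,000) is divided into 6 shares of ₹171,000: Yevgeni, Yannick, Linnea, and Osric each take ₹171,000; Declan's ₹171,000 share passes to Declan's issue; Greta's ₹171,000 share passes to Greta's issue.
Declan's share (₹171,000) is divided into 2 shares of ₹85,500: Dora takes ₹85,500; Tariq's ₹85,500 share passes to Tariq's issue.
Tariq's share (₹85,500) passes entirely to Ronan.
Greta's share (₹171,000) is divided into 2 shares of ₹85,500: Paloma and Celia each take ₹85,500.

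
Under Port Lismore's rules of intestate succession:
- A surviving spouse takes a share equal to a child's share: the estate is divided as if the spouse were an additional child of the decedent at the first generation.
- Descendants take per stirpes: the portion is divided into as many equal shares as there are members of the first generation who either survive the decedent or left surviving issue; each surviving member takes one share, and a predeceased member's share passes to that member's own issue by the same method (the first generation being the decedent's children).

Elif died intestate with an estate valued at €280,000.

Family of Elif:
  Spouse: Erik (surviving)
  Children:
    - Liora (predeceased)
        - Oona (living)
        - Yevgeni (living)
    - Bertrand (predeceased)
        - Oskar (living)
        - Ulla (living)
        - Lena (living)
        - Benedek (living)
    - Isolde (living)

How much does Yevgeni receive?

Yevgeni receives €35,000.

The spouse counts as an additional share at the children's level, so there are 4 primary shares of €70,000. Erik takes one such share (€70,000).
The children's combined portion (€210,000) is divided into 3 shares of €70,000: Isolde takes €70,000; Liora's €70,000 share passes to Liora's issue; Bertrand's €70,000 share passes to Bertrand's issue.
Liora's share (€70,000) is divided into 2 shares of €35,000: Oona and Yevgeni each take €35,000.
Bertrand's share (€70,000) is divided into 4 shares of €17,500: Oskar, Ulla, Lena, and Benedek each take €17,500.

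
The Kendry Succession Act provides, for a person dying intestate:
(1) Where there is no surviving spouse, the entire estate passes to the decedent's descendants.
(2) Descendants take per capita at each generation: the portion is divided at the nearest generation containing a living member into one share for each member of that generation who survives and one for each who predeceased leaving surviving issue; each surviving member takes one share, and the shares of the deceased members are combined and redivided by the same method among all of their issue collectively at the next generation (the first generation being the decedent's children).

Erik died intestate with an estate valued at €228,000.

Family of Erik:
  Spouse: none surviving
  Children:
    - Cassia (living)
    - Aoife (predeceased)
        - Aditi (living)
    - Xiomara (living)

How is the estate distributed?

Cassia: €76,000; Aditi: €76,000; Xiomara: €76,000

The entire €228,000 passes to the descendants.
That amount (€228,000) is divided at the children's generation into 3 shares of €76,000. Cassia and Xiomara each take €76,000. The remaining share for the deceased Aoife (€76,000) is carried to the next generation.
That pool (€76,000) passes entirely to Aditi, the sole taker at the grandchildren's generation.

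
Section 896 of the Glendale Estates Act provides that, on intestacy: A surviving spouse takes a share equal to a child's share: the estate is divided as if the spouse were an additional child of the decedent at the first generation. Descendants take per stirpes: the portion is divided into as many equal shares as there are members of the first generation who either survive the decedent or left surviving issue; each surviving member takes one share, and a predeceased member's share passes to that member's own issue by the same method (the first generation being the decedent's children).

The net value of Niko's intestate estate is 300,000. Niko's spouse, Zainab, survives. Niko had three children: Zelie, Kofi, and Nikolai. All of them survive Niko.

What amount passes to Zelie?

Zelie receives 75,000.

The spouse counts as an additional share at the children's level, so there are 4 primary shares of 75,000. Zainab takes one such share (75,000).
The children's combined portion (225,000) is divided into 3 shares of 75,000: Zelie, Kofi, and Nikolai each take 75,000.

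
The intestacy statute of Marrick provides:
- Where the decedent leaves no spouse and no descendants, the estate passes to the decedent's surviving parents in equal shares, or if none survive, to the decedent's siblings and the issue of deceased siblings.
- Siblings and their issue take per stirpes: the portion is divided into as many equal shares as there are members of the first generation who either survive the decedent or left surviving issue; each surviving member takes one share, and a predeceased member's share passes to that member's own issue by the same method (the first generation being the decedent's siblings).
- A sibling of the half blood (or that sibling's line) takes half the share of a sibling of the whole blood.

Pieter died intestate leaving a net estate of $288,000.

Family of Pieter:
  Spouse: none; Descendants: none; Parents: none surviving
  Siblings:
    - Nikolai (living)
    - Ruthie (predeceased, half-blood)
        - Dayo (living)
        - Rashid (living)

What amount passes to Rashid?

The entire $288,000 passes to the siblings and their issue.
Counting each half-blood sibling's line as half a unit, there are 3/2 units in $288,000, so one unit is $192,000. Whole-blood lines (Nikolai) take $192,000 each; half-blood lines (Ruthie) take $96,000 each.
Ruthie's share ($96,000) is divided into 2 shares of $48,000: Dayo and Rashid each take $48,000.

Rashid receives $48,000.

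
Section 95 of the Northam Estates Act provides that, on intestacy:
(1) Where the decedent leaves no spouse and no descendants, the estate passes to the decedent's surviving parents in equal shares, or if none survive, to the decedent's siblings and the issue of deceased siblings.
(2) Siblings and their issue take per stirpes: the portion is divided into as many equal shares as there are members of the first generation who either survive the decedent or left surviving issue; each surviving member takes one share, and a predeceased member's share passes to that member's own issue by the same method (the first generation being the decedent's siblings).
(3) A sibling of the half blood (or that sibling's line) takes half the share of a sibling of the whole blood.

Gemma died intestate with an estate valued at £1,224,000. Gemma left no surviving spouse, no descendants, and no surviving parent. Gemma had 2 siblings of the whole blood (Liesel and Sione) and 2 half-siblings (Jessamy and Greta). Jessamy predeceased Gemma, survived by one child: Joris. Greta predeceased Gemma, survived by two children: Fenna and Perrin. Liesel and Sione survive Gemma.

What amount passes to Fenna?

Fenna receives £102,000.

The entire £1,224,000 passes to the siblings and their issue.
Counting each half-blood sibling's line as half a unit, there are 3 units in £1,224,000, so one unit is £408,000. Whole-blood lines (Liesel and Sione) take £408,000 each; half-blood lines (Jessamy and Greta) take £204,000 each.
Jessamy's share (£204,000) passes entirely to Joris.
Greta's share (£204,000) is divided into 2 shares of £102,000: Fenna and Perrin each take £102,000.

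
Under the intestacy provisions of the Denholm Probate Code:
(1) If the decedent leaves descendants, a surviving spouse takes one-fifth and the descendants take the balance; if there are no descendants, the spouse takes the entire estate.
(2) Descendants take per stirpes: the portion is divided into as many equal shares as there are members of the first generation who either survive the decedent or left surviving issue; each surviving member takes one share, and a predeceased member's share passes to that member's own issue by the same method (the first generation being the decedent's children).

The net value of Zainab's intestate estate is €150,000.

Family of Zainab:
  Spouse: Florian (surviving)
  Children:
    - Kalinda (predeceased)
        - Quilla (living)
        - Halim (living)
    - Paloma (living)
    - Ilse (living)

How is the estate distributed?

Florian takes one-fifth of €150,000 = €30,000. The remaining €120,000 passes to the descendants.
The descendants' portion (€120,000) is divided into 3 shares of €40,000: Paloma and Ilse each take €40,000; Kalinda's €40,000 share passes to Kalinda's issue.
Kalinda's share (€40,000) is divided into 2 shares of €20,000: Quilla and Halim each take €20,000.

Florian: €30,000; Quilla: €20,000; Halim: €20,000; Paloma: €40,000; Ilse: €40,000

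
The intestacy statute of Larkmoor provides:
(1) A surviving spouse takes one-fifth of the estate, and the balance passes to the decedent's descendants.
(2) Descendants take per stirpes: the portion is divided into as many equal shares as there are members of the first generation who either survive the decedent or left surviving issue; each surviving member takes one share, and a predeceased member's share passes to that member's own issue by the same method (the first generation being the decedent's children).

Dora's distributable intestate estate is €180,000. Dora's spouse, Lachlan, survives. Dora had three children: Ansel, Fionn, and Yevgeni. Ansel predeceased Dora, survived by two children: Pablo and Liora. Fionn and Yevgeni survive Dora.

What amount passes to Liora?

Liora receives €24,000.

Lachlan takes one-fifth of €180,000 = €36,000. The remaining €144,000 passes to the descendants.
The descendants' portion (€144,000) is divided into 3 shares of €48,000: Fionn and Yevgeni each take €48,000; Ansel's €48,000 share passes to Ansel's issue.
Ansel's share (€48,000) is divided into 2 shares of €24,000: Pablo and Liora each take €24,000.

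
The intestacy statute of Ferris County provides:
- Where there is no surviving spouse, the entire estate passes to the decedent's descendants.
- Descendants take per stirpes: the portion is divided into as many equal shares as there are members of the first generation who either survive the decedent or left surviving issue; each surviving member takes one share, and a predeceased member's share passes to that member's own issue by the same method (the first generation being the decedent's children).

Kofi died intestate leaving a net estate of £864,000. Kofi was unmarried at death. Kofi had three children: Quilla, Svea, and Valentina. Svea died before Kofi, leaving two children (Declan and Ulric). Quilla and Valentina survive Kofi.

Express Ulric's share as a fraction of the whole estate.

Ulric receives 1/6 of the estate.

The entire £864,000 passes to the descendants.
That amount (£864,000) is divided into 3 shares of £288,000: Quilla and Valentina each take £288,000; Svea's £288,000 share passes to Svea's issue.
Svea's share (£288,000) is divided into 2 shares of £144,000: Declan and Ulric each take £144,000.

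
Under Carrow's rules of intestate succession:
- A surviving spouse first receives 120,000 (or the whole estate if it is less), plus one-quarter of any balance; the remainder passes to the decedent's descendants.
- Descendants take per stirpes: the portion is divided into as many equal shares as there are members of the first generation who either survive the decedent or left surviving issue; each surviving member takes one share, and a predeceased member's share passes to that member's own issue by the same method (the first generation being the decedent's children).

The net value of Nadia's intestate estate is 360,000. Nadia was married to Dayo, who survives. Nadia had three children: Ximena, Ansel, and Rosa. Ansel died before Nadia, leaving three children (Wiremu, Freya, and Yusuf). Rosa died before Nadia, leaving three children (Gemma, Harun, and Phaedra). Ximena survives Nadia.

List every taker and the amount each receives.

Dayo: 180,000; Ximena: 60,000; Wiremu: 20,000; Freya: 20,000; Yusuf: 20,000; Gemma: 20,000; Harun: 20,000; Phaedra: 20,000

Dayo first takes 120,000, leaving a balance of 240,000. Dayo then takes one-quarter of the balance (60,000), for a total of 180,000. The remaining 180,000 passes to the descendants.
The descendants' portion (180,000) is divided into 3 shares of 60,000: Ximena takes 60,000; Ansel's 60,000 share passes to Ansel's issue; Rosa's 60,000 share passes to Rosa's issue.
Ansel's share (60,000) is divided into 3 shares of 20,000: Wiremu, Freya, and Yusuf each take 20,000.
Rosa's share (60,000) is divided into 3 shares of 20,000: Gemma, Harun, and Phaedra each take 20,000.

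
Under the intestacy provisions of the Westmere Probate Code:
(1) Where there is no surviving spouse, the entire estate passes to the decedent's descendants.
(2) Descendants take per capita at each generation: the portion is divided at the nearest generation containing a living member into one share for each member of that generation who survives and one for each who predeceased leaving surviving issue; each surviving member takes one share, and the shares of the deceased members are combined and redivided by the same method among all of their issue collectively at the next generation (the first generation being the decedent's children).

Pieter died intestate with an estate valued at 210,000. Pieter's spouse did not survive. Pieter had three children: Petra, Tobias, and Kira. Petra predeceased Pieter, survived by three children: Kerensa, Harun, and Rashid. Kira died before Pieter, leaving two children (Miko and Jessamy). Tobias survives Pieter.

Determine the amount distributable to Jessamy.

Jessamy receives 28,000.

The entire 210,000 passes to the descendants.
That amount (210,000) is divided at the children's generation into 3 shares of 70,000. Tobias takes 70,000. The 2 shares of the deceased (Petra and Kira) are combined into a pool of 140,000.
That pool (140,000) is divided at the grandchildren's generation equally among Kerensa, Harun, Rashid, Miko, and Jessamy: 28,000 each.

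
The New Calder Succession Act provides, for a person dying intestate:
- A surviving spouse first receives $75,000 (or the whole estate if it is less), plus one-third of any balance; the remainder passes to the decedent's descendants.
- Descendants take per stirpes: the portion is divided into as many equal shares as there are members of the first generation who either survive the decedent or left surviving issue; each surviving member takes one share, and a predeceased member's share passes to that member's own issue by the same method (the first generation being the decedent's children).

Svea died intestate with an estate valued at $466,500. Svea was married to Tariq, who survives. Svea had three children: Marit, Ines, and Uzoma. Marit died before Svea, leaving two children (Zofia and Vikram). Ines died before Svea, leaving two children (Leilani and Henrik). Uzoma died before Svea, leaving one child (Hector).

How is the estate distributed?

Tariq: $205,500; Zofia: $43,500; Vikram: $43,500; Leilani: $43,500; Henrik: $43,500; Hector: $87,000

Tariq first takes $75,000, leaving a balance of $391,500. Tariq then takes one-third of the balance ($130,500), for a total of $205,500. The remaining $261,000 passes to the descendants.
The descendants' portion ($261,000) is divided into 3 shares of $87,000: Marit's $87,000 share passes to Marit's issue; Ines's $87,000 share passes to Ines's issue; Uzoma's $87,000 share passes to Uzoma's issue.
Marit's share ($87,000) is divided into 2 shares of $43,500: Zofia and Vikram each take $43,500.
Ines's share ($87,000) is divided into 2 shares of $43,500: Leilani and Henrik each take $43,500.
Uzoma's share ($87,000) passes entirely to Hector.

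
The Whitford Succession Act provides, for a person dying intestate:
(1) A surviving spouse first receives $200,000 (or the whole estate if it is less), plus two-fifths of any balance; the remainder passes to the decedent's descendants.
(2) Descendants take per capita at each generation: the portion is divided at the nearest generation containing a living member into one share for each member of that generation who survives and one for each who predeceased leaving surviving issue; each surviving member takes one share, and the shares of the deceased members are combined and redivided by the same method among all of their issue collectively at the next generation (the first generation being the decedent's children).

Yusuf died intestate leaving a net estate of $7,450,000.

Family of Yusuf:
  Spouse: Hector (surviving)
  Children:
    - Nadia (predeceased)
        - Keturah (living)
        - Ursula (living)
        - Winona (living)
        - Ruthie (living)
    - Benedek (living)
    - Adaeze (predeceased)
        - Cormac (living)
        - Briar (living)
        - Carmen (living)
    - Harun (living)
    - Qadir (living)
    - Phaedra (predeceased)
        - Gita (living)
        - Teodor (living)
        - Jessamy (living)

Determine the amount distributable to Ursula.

Ursula receives $217,500.

Hector first takes $200,000, leaving a balance of $7,250,000. Hector then takes two-fifths of the balance ($2,900,000), for a total of $3,100,000. The remaining $4,350,000 passes to the descendants.
The descendants' portion ($4,350,000) is divided at the children's generation into 6 shares of $725,000. Benedek, Harun, and Qadir each take $725,000. The 3 shares of the deceased (Nadia, Adaeze, and Phaedra) are combined into a pool of $2,175,000.
That pool ($2,175,000) is divided at the grandchildren's generation equally among Keturah, Ursula, Winona, Ruthie, Cormac, Briar, Carmen, Gita, Teodor, and Jessamy: $217,500 each.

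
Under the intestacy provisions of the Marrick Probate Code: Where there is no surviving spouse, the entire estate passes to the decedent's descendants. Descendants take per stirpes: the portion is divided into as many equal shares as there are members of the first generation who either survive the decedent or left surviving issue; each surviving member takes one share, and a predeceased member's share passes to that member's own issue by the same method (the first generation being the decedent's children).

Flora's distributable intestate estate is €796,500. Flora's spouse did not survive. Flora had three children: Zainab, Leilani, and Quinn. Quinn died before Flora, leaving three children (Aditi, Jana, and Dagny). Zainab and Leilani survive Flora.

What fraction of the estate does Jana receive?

The entire €796,500 passes to the descendants.
That amount (€796,500) is divided into 3 shares of €265,500: Zainab and Leilani each take €265,500; Quinn's €265,500 share passes to Quinn's issue.
Quinn's share (€265,500) is divided into 3 shares of €88,500: Aditi, Jana, and Dagny each take €88,500.

Jana receives 1/9 of the estate.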